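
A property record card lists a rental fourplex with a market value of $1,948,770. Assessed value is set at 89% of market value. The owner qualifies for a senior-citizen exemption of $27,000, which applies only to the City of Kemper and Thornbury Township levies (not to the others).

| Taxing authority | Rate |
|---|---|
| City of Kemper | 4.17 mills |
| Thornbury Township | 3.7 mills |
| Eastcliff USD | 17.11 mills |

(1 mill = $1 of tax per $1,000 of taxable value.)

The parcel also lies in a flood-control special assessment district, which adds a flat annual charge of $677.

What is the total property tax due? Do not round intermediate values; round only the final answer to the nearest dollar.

Assessed value = $1,948,770 × 0.89 = $1,734,405.3
City of Kemper: ($1,734,405.3 − $27,000) × 0.00417 = $1,707,405.3 × 0.00417 = $7,119.880101
Thornbury Township: ($1,734,405.3 − $27,000) × 0.0037 = $1,707,405.3 × 0.0037 = $6,317.39961
Eastcliff USD: $1,734,405.3 × 0.01711 = $29,675.674683
Levies subtotal = $43,112.954394
Total = $43,112.954394 + $677 = $43,789.954394

$43,790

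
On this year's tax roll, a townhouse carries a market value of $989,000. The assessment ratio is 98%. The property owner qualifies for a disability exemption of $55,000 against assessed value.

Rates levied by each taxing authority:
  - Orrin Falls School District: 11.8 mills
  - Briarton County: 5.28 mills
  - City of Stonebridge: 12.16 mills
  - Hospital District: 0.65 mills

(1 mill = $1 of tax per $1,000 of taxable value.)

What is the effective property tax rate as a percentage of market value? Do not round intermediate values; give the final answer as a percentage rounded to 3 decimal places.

Assessed value = $989,000 × 0.98 = $969,220
Taxable value = $969,220 − $55,000 = $914,220
Orrin Falls School District: $914,220 × 0.0118 = $10,787.796
Briarton County: $914,220 × 0.00528 = $4,827.0816
City of Stonebridge: $914,220 × 0.01216 = $11,116.9152
Hospital District: $914,220 × 0.00065 = $594.243
Total tax = $27,326.0358
Effective rate = $27,326.0358 ÷ $989,000 = 2.763% of market value

2.763%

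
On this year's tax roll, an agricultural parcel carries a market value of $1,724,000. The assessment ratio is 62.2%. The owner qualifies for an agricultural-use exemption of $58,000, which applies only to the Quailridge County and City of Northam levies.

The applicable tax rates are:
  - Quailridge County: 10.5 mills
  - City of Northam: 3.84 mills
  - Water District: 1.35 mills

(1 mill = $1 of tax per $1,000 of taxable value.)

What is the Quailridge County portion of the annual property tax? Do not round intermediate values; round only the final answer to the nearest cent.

$10,650.44

Assessed value = $1,724,000 × 0.622 = $1,072,328
Quailridge County taxable value = $1,072,328 − $58,000 = $1,014,328
Quailridge County levy = $1,014,328 × 0.0105 = $10,650.444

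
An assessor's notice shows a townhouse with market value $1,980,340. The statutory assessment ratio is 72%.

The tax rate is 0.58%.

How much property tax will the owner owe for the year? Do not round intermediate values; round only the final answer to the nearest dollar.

Assessed value = $1,980,340 × 0.72 = $1,425,844.8
Tax = $1,425,844.8 × 0.0058 = $8,269.89984

$8,270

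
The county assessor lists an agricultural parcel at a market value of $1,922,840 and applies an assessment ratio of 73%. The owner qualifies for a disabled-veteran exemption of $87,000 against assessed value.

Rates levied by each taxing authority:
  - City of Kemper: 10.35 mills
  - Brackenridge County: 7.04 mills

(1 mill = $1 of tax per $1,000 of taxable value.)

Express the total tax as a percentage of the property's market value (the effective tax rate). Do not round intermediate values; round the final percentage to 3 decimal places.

1.191%

Assessed value = $1,922,840 × 0.73 = $1,403,673.2
Taxable value = $1,403,673.2 − $87,000 = $1,316,673.2
City of Kemper: $1,316,673.2 × 0.01035 = $13,627.56762
Brackenridge County: $1,316,673.2 × 0.00704 = $9,269.379328
Total tax = $22,896.946948
Effective rate = $22,896.946948 ÷ $1,922,840 = 1.191% of market value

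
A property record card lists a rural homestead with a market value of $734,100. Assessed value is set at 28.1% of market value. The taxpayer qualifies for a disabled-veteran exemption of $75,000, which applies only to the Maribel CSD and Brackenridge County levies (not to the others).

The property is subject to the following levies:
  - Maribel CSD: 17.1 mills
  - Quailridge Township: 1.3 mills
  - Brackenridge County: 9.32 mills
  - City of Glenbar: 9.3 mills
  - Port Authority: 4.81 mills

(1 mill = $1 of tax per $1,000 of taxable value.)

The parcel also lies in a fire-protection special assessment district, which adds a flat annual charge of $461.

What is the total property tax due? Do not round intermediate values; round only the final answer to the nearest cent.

Assessed value = $734,100 × 0.281 = $206,282.1
Maribel CSD: ($206,282.1 − $75,000) × 0.0171 = $131,282.1 × 0.0171 = $2,244.92391
Quailridge Township: $206,282.1 × 0.0013 = $268.16673
Brackenridge County: ($206,282.1 − $75,000) × 0.00932 = $131,282.1 × 0.00932 = $1,223.549172
City of Glenbar: $206,282.1 × 0.0093 = $1,918.42353
Port Authority: $206,282.1 × 0.00481 = $992.216901
Levies subtotal = $6,647.280243
Total = $6,647.280243 + $461 = $7,108.280243

$7,108.28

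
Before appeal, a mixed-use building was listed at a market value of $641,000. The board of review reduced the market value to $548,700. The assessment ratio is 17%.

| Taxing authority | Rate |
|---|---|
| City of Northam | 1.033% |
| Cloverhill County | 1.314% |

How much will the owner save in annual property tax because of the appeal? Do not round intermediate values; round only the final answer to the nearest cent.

$368.27

Old assessed value = $641,000 × 0.17 = $108,970
New assessed value = $548,700 × 0.17 = $93,279
Combined rate = 0.01033 + 0.01314 = 0.02347
Old tax = $108,970 × 0.02347 = $2,557.5259
New tax = $93,279 × 0.02347 = $2,189.25813
Reduction = $2,557.5259 − $2,189.25813 = $368.26777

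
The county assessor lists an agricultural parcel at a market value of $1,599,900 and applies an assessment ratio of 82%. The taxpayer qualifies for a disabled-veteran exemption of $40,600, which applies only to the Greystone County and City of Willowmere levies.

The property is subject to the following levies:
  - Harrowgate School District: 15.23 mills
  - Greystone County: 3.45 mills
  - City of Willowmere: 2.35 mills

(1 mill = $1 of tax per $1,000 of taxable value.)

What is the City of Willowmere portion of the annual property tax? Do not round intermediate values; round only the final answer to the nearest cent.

Assessed value = $1,599,900 × 0.82 = $1,311,918
City of Willowmere taxable value = $1,311,918 − $40,600 = $1,271,318
City of Willowmere levy = $1,271,318 × 0.00235 = $2,987.5973

$2,987.60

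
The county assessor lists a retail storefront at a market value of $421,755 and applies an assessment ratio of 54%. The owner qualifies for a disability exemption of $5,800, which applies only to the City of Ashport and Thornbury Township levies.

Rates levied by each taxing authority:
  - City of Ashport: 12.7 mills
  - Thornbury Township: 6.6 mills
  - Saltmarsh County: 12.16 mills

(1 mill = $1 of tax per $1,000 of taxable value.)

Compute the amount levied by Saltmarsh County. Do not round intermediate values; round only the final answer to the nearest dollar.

$2,769

Assessed value = $421,755 × 0.54 = $227,747.7
Saltmarsh County taxable value = $227,747.7 (exemption does not apply)
Saltmarsh County levy = $227,747.7 × 0.01216 = $2,769.412032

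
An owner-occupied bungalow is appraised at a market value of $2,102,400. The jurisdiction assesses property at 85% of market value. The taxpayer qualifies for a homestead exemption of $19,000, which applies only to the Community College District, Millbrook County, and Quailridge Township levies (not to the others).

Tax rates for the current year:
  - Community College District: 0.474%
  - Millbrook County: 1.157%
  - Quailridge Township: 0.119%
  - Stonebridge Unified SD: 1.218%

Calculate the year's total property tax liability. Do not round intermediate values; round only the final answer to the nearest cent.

Assessed value = $2,102,400 × 0.85 = $1,787,040
Community College District: ($1,787,040 − $19,000) × 0.00474 = $1,768,040 × 0.00474 = $8,380.5096
Millbrook County: ($1,787,040 − $19,000) × 0.01157 = $1,768,040 × 0.01157 = $20,456.2228
Quailridge Township: ($1,787,040 − $19,000) × 0.00119 = $1,768,040 × 0.00119 = $2,103.9676
Stonebridge Unified SD: $1,787,040 × 0.01218 = $21,766.1472
Total = $52,706.8472

$52,706.85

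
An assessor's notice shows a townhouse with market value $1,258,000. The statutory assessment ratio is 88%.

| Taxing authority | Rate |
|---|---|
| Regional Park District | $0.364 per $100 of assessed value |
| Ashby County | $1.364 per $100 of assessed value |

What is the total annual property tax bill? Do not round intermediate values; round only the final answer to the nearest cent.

Assessed value = $1,258,000 × 0.88 = $1,107,040
Regional Park District: $1,107,040 × 0.00364 = $4,029.6256
Ashby County: $1,107,040 × 0.01364 = $15,100.0256
Total = $4,029.6256 + $15,100.0256 = $19,129.6512

$19,129.65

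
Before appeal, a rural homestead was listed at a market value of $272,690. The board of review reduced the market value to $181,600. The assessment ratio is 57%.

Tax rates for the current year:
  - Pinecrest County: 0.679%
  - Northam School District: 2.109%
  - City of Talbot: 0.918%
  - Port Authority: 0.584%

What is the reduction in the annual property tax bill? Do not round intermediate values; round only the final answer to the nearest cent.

$2,227.42

Old assessed value = $272,690 × 0.57 = $155,433.3
New assessed value = $181,600 × 0.57 = $103,512
Combined rate = 0.00679 + 0.02109 + 0.00918 + 0.00584 = 0.0429
Old tax = $155,433.3 × 0.0429 = $6,668.08857
New tax = $103,512 × 0.0429 = $4,440.6648
Reduction = $6,668.08857 − $4,440.6648 = $2,227.42377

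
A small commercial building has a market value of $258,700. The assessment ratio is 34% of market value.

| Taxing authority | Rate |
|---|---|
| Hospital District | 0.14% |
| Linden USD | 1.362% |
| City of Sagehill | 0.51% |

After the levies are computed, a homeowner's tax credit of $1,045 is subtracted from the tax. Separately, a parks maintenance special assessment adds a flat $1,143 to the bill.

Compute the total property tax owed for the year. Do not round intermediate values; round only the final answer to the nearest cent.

$1,867.71

Assessed value = $258,700 × 0.34 = $87,958
Hospital District: $87,958 × 0.0014 = $123.1412
Linden USD: $87,958 × 0.01362 = $1,197.98796
City of Sagehill: $87,958 × 0.0051 = $448.5858
Levies subtotal = $1,769.71496
After credit = $1,769.71496 − $1,045 = $724.71496
Total = $724.71496 + $1,143 = $1,867.71496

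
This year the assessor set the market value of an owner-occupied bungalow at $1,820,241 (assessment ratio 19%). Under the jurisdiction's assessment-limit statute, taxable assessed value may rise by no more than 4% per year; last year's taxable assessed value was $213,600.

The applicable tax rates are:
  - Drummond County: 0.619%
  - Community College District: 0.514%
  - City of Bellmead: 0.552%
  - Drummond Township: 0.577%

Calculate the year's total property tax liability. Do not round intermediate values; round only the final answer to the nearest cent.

Uncapped assessed value = $1,820,241 × 0.19 = $345,845.79
Cap limit = $213,600 × 1.04 = $222,144
Taxable assessed value = min($345,845.79, $222,144) = $222,144 (cap binds)
Drummond County: $222,144 × 0.00619 = $1,375.07136
Community College District: $222,144 × 0.00514 = $1,141.82016
City of Bellmead: $222,144 × 0.00552 = $1,226.23488
Drummond Township: $222,144 × 0.00577 = $1,281.77088
Total = $5,024.89728

$5,024.90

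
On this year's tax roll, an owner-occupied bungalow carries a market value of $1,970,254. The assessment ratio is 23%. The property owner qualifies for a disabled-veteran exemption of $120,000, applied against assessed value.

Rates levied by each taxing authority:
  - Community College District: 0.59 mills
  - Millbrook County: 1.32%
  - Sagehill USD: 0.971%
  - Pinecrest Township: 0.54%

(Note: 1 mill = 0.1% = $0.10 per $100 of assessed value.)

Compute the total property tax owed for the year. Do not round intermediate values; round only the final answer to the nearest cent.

Assessed value = $1,970,254 × 0.23 = $453,158.42
Taxable value = $453,158.42 − $120,000 = $333,158.42
Community College District: $333,158.42 × 0.00059 = $196.5634678
Millbrook County: $333,158.42 × 0.0132 = $4,397.691144
Sagehill USD: $333,158.42 × 0.00971 = $3,234.9682582
Pinecrest Township: $333,158.42 × 0.0054 = $1,799.055468
Total = $9,628.278338

$9,628.28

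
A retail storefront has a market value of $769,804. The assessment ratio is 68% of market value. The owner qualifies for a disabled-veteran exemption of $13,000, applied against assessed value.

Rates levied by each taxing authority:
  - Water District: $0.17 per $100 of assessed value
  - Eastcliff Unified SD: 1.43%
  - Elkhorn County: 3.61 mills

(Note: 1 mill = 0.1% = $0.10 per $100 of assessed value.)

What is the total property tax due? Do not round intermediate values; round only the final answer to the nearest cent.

Assessed value = $769,804 × 0.68 = $523,466.72
Taxable value = $523,466.72 − $13,000 = $510,466.72
Water District: $510,466.72 × 0.0017 = $867.793424
Eastcliff Unified SD: $510,466.72 × 0.0143 = $7,299.674096
Elkhorn County: $510,466.72 × 0.00361 = $1,842.7848592
Total = $10,010.2523792

$10,010.25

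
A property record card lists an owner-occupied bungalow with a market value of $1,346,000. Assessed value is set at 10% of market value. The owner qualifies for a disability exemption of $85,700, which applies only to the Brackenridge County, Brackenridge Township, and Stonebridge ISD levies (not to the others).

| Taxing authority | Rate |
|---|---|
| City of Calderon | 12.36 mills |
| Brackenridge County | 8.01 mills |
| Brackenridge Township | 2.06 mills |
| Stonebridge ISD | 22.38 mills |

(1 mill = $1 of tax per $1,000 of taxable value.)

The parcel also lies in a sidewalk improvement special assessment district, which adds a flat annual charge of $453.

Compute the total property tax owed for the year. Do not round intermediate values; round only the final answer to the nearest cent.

$3,703.46

Assessed value = $1,346,000 × 0.1 = $134,600
City of Calderon: $134,600 × 0.01236 = $1,663.656
Brackenridge County: ($134,600 − $85,700) × 0.00801 = $48,900 × 0.00801 = $391.689
Brackenridge Township: ($134,600 − $85,700) × 0.00206 = $48,900 × 0.00206 = $100.734
Stonebridge ISD: ($134,600 − $85,700) × 0.02238 = $48,900 × 0.02238 = $1,094.382
Levies subtotal = $3,250.461
Total = $3,250.461 + $453 = $3,703.461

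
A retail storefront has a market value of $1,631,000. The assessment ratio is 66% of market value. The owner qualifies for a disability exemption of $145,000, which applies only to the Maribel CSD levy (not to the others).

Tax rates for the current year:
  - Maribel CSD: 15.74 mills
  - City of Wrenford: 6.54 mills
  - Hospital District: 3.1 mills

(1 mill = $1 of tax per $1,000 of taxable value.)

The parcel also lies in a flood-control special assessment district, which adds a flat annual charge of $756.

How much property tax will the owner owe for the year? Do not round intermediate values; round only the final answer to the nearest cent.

Assessed value = $1,631,000 × 0.66 = $1,076,460
Maribel CSD: ($1,076,460 − $145,000) × 0.01574 = $931,460 × 0.01574 = $14,661.1804
City of Wrenford: $1,076,460 × 0.00654 = $7,040.0484
Hospital District: $1,076,460 × 0.0031 = $3,337.026
Levies subtotal = $25,038.2548
Total = $25,038.2548 + $756 = $25,794.2548

$25,794.25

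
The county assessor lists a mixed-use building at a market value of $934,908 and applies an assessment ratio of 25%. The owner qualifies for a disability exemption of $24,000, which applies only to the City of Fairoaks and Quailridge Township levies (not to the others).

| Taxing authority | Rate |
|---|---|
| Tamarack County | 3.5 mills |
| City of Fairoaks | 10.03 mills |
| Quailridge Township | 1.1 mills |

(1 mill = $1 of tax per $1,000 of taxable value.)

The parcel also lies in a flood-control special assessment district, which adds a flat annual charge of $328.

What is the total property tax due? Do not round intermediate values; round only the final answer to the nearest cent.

$3,480.31

Assessed value = $934,908 × 0.25 = $233,727
Tamarack County: $233,727 × 0.0035 = $818.0445
City of Fairoaks: ($233,727 − $24,000) × 0.01003 = $209,727 × 0.01003 = $2,103.56181
Quailridge Township: ($233,727 − $24,000) × 0.0011 = $209,727 × 0.0011 = $230.6997
Levies subtotal = $3,152.30601
Total = $3,152.30601 + $328 = $3,480.30601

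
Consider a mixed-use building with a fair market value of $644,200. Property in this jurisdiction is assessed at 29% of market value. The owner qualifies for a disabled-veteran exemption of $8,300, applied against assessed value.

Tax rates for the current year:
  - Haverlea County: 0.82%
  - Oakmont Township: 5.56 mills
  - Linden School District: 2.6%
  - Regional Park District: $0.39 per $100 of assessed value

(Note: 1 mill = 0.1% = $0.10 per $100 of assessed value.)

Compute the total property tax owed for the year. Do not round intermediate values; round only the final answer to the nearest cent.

Assessed value = $644,200 × 0.29 = $186,818
Taxable value = $186,818 − $8,300 = $178,518
Haverlea County: $178,518 × 0.0082 = $1,463.8476
Oakmont Township: $178,518 × 0.00556 = $992.56008
Linden School District: $178,518 × 0.026 = $4,641.468
Regional Park District: $178,518 × 0.0039 = $696.2202
Total = $7,794.09588

$7,794.10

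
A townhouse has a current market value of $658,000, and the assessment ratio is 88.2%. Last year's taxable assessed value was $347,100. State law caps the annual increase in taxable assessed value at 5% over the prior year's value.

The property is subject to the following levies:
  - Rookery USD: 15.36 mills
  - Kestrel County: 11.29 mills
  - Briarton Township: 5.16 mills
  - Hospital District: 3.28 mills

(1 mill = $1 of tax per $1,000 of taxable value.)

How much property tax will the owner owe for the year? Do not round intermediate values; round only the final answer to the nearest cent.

Uncapped assessed value = $658,000 × 0.882 = $580,356
Cap limit = $347,100 × 1.05 = $364,455
Taxable assessed value = min($580,356, $364,455) = $364,455 (cap binds)
Rookery USD: $364,455 × 0.01536 = $5,598.0288
Kestrel County: $364,455 × 0.01129 = $4,114.69695
Briarton Township: $364,455 × 0.00516 = $1,880.5878
Hospital District: $364,455 × 0.00328 = $1,195.4124
Total = $12,788.72595

$12,788.73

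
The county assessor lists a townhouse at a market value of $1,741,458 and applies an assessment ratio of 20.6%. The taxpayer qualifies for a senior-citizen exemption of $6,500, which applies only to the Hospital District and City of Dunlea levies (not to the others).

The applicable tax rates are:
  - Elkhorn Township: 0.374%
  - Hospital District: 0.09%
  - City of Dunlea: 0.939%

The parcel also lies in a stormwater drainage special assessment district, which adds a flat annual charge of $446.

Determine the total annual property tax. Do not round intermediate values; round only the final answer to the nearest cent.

Assessed value = $1,741,458 × 0.206 = $358,740.348
Elkhorn Township: $358,740.348 × 0.00374 = $1,341.68890152
Hospital District: ($358,740.348 − $6,500) × 0.0009 = $352,240.348 × 0.0009 = $317.0163132
City of Dunlea: ($358,740.348 − $6,500) × 0.00939 = $352,240.348 × 0.00939 = $3,307.53686772
Levies subtotal = $4,966.24208244
Total = $4,966.24208244 + $446 = $5,412.24208244

$5,412.24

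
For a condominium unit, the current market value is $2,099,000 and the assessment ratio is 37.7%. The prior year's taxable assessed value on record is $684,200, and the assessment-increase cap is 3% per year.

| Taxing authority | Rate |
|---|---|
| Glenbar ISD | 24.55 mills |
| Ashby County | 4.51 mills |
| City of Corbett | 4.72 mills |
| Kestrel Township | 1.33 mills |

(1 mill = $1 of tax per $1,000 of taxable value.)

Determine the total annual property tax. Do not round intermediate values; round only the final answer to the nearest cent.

$24,742.93

Uncapped assessed value = $2,099,000 × 0.377 = $791,323
Cap limit = $684,200 × 1.03 = $704,726
Taxable assessed value = min($791,323, $704,726) = $704,726 (cap binds)
Glenbar ISD: $704,726 × 0.02455 = $17,301.0233
Ashby County: $704,726 × 0.00451 = $3,178.31426
City of Corbett: $704,726 × 0.00472 = $3,326.30672
Kestrel Township: $704,726 × 0.00133 = $937.28558
Total = $24,742.92986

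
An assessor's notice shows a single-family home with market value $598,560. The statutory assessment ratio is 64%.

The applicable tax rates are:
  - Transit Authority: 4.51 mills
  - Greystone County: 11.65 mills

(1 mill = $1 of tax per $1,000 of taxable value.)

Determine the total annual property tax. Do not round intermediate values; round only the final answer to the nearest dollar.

Assessed value = $598,560 × 0.64 = $383,078.4
Transit Authority: $383,078.4 × 0.00451 = $1,727.683584
Greystone County: $383,078.4 × 0.01165 = $4,462.86336
Total = $1,727.683584 + $4,462.86336 = $6,190.546944

$6,191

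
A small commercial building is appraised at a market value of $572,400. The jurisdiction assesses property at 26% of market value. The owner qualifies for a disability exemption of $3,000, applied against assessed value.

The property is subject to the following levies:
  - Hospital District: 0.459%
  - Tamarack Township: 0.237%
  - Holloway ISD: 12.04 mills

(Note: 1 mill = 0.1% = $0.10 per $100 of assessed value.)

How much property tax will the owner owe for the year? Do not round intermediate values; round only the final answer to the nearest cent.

Assessed value = $572,400 × 0.26 = $148,824
Taxable value = $148,824 − $3,000 = $145,824
Hospital District: $145,824 × 0.00459 = $669.33216
Tamarack Township: $145,824 × 0.00237 = $345.60288
Holloway ISD: $145,824 × 0.01204 = $1,755.72096
Total = $2,770.656

$2,770.66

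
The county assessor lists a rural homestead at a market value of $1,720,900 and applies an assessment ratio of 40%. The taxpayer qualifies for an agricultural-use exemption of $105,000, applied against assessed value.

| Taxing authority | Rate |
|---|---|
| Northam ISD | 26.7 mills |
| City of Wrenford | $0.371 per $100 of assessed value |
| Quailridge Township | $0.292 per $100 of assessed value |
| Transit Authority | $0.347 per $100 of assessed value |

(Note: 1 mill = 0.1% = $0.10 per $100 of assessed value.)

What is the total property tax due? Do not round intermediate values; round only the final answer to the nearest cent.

$21,467.65

Assessed value = $1,720,900 × 0.4 = $688,360
Taxable value = $688,360 − $105,000 = $583,360
Northam ISD: $583,360 × 0.0267 = $15,575.712
City of Wrenford: $583,360 × 0.00371 = $2,164.2656
Quailridge Township: $583,360 × 0.00292 = $1,703.4112
Transit Authority: $583,360 × 0.00347 = $2,024.2592
Total = $21,467.648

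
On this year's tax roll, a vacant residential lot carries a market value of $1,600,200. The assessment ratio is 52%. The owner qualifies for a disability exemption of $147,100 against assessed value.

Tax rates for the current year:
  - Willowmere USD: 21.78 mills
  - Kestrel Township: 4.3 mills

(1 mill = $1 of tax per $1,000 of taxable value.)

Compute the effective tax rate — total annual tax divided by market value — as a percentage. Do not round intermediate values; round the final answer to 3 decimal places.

1.116%

Assessed value = $1,600,200 × 0.52 = $832,104
Taxable value = $832,104 − $147,100 = $685,004
Willowmere USD: $685,004 × 0.02178 = $14,919.38712
Kestrel Township: $685,004 × 0.0043 = $2,945.5172
Total tax = $17,864.90432
Effective rate = $17,864.90432 ÷ $1,600,200 = 1.116% of market value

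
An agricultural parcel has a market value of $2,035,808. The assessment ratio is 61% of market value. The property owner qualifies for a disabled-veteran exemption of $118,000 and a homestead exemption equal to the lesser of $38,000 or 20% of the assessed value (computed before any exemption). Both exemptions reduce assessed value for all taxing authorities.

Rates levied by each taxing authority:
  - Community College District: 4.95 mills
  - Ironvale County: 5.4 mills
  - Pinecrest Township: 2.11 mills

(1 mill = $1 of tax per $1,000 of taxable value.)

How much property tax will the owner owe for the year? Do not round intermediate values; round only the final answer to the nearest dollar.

Assessed value = $2,035,808 × 0.61 = $1,241,842.88
Homestead exemption = min($38,000, 20% × $1,241,842.88) = min($38,000, $248,368.576) = $38,000 (dollar cap binds)
Taxable value = $1,241,842.88 − $118,000 − $38,000 = $1,085,842.88
Community College District: $1,085,842.88 × 0.00495 = $5,374.922256
Ironvale County: $1,085,842.88 × 0.0054 = $5,863.551552
Pinecrest Township: $1,085,842.88 × 0.00211 = $2,291.1284768
Total = $13,529.6022848

$13,530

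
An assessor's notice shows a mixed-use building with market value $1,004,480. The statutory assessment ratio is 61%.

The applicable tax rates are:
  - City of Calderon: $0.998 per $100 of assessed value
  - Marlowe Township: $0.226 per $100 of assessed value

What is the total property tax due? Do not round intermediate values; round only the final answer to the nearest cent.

$7,499.85

Assessed value = $1,004,480 × 0.61 = $612,732.8
City of Calderon: $612,732.8 × 0.00998 = $6,115.073344
Marlowe Township: $612,732.8 × 0.00226 = $1,384.776128
Total = $6,115.073344 + $1,384.776128 = $7,499.849472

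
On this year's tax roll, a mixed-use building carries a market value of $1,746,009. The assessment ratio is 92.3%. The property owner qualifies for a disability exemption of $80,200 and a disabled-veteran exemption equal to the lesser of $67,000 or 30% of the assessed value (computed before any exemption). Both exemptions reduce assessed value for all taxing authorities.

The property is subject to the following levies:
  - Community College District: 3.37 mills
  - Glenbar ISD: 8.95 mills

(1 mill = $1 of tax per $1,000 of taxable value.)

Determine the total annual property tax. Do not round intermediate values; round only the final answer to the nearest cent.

$18,040.99

Assessed value = $1,746,009 × 0.923 = $1,611,566.307
Disabled-veteran exemption = min($67,000, 30% × $1,611,566.307) = min($67,000, $483,469.8921) = $67,000 (dollar cap binds)
Taxable value = $1,611,566.307 − $80,200 − $67,000 = $1,464,366.307
Community College District: $1,464,366.307 × 0.00337 = $4,934.91445459
Glenbar ISD: $1,464,366.307 × 0.00895 = $13,106.07844765
Total = $18,040.99290224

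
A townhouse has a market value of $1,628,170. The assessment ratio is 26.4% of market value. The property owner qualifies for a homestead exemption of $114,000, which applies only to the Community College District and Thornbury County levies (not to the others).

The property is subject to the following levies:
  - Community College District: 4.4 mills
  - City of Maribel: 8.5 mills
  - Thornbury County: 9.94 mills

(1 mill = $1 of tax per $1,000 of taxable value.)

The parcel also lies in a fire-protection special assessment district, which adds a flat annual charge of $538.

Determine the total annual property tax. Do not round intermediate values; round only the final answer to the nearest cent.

Assessed value = $1,628,170 × 0.264 = $429,836.88
Community College District: ($429,836.88 − $114,000) × 0.0044 = $315,836.88 × 0.0044 = $1,389.682272
City of Maribel: $429,836.88 × 0.0085 = $3,653.61348
Thornbury County: ($429,836.88 − $114,000) × 0.00994 = $315,836.88 × 0.00994 = $3,139.4185872
Levies subtotal = $8,182.7143392
Total = $8,182.7143392 + $538 = $8,720.7143392

$8,720.71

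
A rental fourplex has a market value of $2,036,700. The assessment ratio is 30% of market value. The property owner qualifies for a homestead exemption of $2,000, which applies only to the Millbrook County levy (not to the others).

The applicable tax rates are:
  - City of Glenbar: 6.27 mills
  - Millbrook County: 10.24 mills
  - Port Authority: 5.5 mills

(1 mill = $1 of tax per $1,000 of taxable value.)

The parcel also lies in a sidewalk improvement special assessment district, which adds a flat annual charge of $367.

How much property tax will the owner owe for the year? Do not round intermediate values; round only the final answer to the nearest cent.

$13,794.85

Assessed value = $2,036,700 × 0.3 = $611,010
City of Glenbar: $611,010 × 0.00627 = $3,831.0327
Millbrook County: ($611,010 − $2,000) × 0.01024 = $609,010 × 0.01024 = $6,236.2624
Port Authority: $611,010 × 0.0055 = $3,360.555
Levies subtotal = $13,427.8501
Total = $13,427.8501 + $367 = $13,794.8501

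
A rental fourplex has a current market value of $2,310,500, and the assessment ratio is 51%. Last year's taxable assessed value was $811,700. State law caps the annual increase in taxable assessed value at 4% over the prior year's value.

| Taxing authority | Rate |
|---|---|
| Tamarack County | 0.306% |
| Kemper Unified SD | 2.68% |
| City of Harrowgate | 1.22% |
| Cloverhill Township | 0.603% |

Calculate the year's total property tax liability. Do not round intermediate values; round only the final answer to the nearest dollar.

$40,596

Uncapped assessed value = $2,310,500 × 0.51 = $1,178,355
Cap limit = $811,700 × 1.04 = $844,168
Taxable assessed value = min($1,178,355, $844,168) = $844,168 (cap binds)
Tamarack County: $844,168 × 0.00306 = $2,583.15408
Kemper Unified SD: $844,168 × 0.0268 = $22,623.7024
City of Harrowgate: $844,168 × 0.0122 = $10,298.8496
Cloverhill Township: $844,168 × 0.00603 = $5,090.33304
Total = $40,596.03912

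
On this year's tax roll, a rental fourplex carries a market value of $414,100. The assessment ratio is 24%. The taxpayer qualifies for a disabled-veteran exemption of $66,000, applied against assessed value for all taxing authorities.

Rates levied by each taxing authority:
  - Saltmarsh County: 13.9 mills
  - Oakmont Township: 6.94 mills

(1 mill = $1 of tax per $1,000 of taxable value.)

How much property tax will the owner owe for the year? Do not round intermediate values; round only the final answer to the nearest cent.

Assessed value = $414,100 × 0.24 = $99,384
Taxable value = $99,384 − $66,000 = $33,384
Saltmarsh County: $33,384 × 0.0139 = $464.0376
Oakmont Township: $33,384 × 0.00694 = $231.68496
Total = $464.0376 + $231.68496 = $695.72256

$695.72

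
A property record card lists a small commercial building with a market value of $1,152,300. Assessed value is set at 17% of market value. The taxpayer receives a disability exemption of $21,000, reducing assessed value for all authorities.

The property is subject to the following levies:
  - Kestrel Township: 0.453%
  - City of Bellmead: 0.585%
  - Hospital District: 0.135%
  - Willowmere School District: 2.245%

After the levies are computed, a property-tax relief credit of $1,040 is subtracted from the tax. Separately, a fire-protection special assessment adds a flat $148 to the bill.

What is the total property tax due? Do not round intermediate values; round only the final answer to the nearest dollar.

Assessed value = $1,152,300 × 0.17 = $195,891
Taxable value = $195,891 − $21,000 = $174,891
Kestrel Township: $174,891 × 0.00453 = $792.25623
City of Bellmead: $174,891 × 0.00585 = $1,023.11235
Hospital District: $174,891 × 0.00135 = $236.10285
Willowmere School District: $174,891 × 0.02245 = $3,926.30295
Levies subtotal = $5,977.77438
After credit = $5,977.77438 − $1,040 = $4,937.77438
Total = $4,937.77438 + $148 = $5,085.77438

$5,086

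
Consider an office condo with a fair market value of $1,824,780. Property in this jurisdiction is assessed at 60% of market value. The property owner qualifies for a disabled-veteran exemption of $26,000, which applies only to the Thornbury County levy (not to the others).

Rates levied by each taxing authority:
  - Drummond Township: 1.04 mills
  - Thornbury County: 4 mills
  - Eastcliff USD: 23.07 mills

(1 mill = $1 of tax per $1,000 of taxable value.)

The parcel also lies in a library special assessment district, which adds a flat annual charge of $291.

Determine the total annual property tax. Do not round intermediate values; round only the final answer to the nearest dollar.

$30,964

Assessed value = $1,824,780 × 0.6 = $1,094,868
Drummond Township: $1,094,868 × 0.00104 = $1,138.66272
Thornbury County: ($1,094,868 − $26,000) × 0.004 = $1,068,868 × 0.004 = $4,275.472
Eastcliff USD: $1,094,868 × 0.02307 = $25,258.60476
Levies subtotal = $30,672.73948
Total = $30,672.73948 + $291 = $30,963.73948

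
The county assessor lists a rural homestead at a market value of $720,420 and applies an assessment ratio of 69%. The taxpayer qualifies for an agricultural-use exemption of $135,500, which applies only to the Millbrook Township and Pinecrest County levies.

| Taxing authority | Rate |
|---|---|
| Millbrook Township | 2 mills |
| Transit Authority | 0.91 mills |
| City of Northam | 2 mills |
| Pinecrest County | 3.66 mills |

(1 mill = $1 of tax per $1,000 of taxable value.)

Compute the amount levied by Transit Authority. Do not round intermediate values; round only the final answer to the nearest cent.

$452.35

Assessed value = $720,420 × 0.69 = $497,089.8
Transit Authority taxable value = $497,089.8 (exemption does not apply)
Transit Authority levy = $497,089.8 × 0.00091 = $452.351718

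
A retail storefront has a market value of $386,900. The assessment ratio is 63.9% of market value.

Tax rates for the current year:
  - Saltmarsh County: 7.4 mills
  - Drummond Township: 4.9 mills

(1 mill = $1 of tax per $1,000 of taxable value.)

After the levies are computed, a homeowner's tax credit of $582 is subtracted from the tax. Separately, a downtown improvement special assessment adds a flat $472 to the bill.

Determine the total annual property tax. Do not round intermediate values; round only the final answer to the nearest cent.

Assessed value = $386,900 × 0.639 = $247,229.1
Saltmarsh County: $247,229.1 × 0.0074 = $1,829.49534
Drummond Township: $247,229.1 × 0.0049 = $1,211.42259
Levies subtotal = $3,040.91793
After credit = $3,040.91793 − $582 = $2,458.91793
Total = $2,458.91793 + $472 = $2,930.91793

$2,930.92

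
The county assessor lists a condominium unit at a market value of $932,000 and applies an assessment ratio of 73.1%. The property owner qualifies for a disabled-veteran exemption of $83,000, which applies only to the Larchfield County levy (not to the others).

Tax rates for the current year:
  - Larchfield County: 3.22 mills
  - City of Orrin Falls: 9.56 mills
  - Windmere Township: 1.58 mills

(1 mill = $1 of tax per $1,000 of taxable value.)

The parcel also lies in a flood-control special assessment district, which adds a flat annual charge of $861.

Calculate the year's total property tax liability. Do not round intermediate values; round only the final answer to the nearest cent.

$10,377.09

Assessed value = $932,000 × 0.731 = $681,292
Larchfield County: ($681,292 − $83,000) × 0.00322 = $598,292 × 0.00322 = $1,926.50024
City of Orrin Falls: $681,292 × 0.00956 = $6,513.15152
Windmere Township: $681,292 × 0.00158 = $1,076.44136
Levies subtotal = $9,516.09312
Total = $9,516.09312 + $861 = $10,377.09312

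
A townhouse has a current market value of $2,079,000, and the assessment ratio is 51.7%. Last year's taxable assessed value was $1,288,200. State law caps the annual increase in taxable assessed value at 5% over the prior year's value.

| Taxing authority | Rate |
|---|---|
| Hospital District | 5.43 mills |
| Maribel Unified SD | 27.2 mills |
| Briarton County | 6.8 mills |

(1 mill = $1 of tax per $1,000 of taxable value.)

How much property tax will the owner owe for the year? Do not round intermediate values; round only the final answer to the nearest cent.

Uncapped assessed value = $2,079,000 × 0.517 = $1,074,843
Cap limit = $1,288,200 × 1.05 = $1,352,610
Taxable assessed value = min($1,074,843, $1,352,610) = $1,074,843 (cap does not bind)
Hospital District: $1,074,843 × 0.00543 = $5,836.39749
Maribel Unified SD: $1,074,843 × 0.0272 = $29,235.7296
Briarton County: $1,074,843 × 0.0068 = $7,308.9324
Total = $42,381.05949

$42,381.06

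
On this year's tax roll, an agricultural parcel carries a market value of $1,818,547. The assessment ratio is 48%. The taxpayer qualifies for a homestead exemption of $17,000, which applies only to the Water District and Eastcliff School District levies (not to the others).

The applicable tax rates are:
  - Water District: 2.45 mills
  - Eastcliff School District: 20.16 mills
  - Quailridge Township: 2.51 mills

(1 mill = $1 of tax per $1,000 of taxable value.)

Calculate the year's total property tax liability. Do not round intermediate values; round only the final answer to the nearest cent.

Assessed value = $1,818,547 × 0.48 = $872,902.56
Water District: ($872,902.56 − $17,000) × 0.00245 = $855,902.56 × 0.00245 = $2,096.961272
Eastcliff School District: ($872,902.56 − $17,000) × 0.02016 = $855,902.56 × 0.02016 = $17,254.9956096
Quailridge Township: $872,902.56 × 0.00251 = $2,190.9854256
Total = $21,542.9423072

$21,542.94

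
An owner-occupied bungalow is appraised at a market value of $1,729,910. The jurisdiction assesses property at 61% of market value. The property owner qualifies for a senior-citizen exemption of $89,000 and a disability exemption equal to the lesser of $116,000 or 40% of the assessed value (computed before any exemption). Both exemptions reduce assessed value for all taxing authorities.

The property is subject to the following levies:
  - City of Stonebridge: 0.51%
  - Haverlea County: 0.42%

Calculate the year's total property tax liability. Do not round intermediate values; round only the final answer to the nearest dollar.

$7,907

Assessed value = $1,729,910 × 0.61 = $1,055,245.1
Disability exemption = min($116,000, 40% × $1,055,245.1) = min($116,000, $422,098.04) = $116,000 (dollar cap binds)
Taxable value = $1,055,245.1 − $89,000 − $116,000 = $850,245.1
City of Stonebridge: $850,245.1 × 0.0051 = $4,336.25001
Haverlea County: $850,245.1 × 0.0042 = $3,571.02942
Total = $7,907.27943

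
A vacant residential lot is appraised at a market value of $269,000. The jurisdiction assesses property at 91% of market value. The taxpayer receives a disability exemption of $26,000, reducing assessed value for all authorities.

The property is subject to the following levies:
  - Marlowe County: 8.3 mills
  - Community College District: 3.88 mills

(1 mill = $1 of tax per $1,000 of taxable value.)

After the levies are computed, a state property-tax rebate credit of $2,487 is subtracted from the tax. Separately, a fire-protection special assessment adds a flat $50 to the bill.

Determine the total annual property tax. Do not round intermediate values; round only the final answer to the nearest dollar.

Assessed value = $269,000 × 0.91 = $244,790
Taxable value = $244,790 − $26,000 = $218,790
Marlowe County: $218,790 × 0.0083 = $1,815.957
Community College District: $218,790 × 0.00388 = $848.9052
Levies subtotal = $2,664.8622
After credit = $2,664.8622 − $2,487 = $177.8622
Total = $177.8622 + $50 = $227.8622

$228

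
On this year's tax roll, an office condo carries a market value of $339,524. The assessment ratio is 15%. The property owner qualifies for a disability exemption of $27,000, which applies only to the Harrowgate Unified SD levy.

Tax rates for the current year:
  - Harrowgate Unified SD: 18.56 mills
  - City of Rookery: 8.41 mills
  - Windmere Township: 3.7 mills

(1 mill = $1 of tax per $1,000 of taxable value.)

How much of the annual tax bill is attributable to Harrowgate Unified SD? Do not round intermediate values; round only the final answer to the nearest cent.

$444.11

Assessed value = $339,524 × 0.15 = $50,928.6
Harrowgate Unified SD taxable value = $50,928.6 − $27,000 = $23,928.6
Harrowgate Unified SD levy = $23,928.6 × 0.01856 = $444.114816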